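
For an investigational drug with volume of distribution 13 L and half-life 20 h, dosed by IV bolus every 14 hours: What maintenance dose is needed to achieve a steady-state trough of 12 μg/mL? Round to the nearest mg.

τ/t½ = 14/20 ≈ 0.7, so f = (1/2)^(14/20) ≈ 0.615572.
Cmin,ss = (D/Vd)·f/(1−f), so D = Cmin,ss·Vd·(1−f)/f.
D = 12 × 13 × (1−f)/f ≈ 12 × 13 × 0.62451 ≈ 97.42 mg.

97 mg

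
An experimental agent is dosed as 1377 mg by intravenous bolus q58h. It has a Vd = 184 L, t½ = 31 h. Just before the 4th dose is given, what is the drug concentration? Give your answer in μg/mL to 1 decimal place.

2.8 μg/mL

f = (1/2)^(τ/t½) = (1/2)^(58/31) ≈ 0.2734.
C₀ = D/Vd = 1377/184 ≈ 7.484 μg/mL.
Before the 4th dose, 3 doses have been given. Superposition: Cmin = C₀·(f + f² + … + f^3).
≈ 7.484 × (0.2734 + 0.0747 + 0.0204) ≈ 7.484 × 0.3685 ≈ 2.758 μg/mL.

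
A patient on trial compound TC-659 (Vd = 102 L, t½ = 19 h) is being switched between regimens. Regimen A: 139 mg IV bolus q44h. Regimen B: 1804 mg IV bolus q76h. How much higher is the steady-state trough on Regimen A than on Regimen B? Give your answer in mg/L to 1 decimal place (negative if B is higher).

-0.8 mg/L

Regimen A: f = (1/2)^(44/19) ≈ 0.2009; Cmin,ss = (139/102)·f/(1−f) ≈ 0.343 mg/L.
Regimen B: f = (1/2)^(76/19) ≈ 0.0625; Cmin,ss = (1804/102)·f/(1−f) ≈ 1.179 mg/L.
Difference ≈ 0.343 − 1.179 ≈ -0.836 mg/L.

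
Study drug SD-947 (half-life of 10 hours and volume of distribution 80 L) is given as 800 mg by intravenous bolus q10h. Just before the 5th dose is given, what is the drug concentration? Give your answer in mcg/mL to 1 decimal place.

9.4 mcg/mL

f = (1/2)^(τ/t½) = (1/2)^(10/10) ≈ 0.5000.
C₀ = D/Vd = 800/80 ≈ 10.000 mcg/mL.
Before the 5th dose, 4 doses have been given. Superposition: Cmin = C₀·(f + f² + … + f^4).
≈ 10.000 × (0.5000 + 0.2500 + 0.1250 + 0.0625) ≈ 10.000 × 0.9375 ≈ 9.375 mcg/mL.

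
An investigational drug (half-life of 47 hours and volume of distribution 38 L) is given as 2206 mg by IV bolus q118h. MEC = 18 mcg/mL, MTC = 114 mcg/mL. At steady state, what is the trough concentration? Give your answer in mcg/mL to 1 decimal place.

τ/t½ = 118/47 ≈ 2.5106, so fraction remaining f = (1/2)^(118/47) ≈ 0.1755.
Accumulation ratio R = 1/(1 − f) ≈ 1/0.8245 ≈ 1.2129.
Each bolus raises the concentration by D/Vd = 2206/38 ≈ 58.053 mcg/mL.
Cmax,ss = C₀/(1 − f) ≈ 58.053/0.8245 ≈ 70.410 mcg/mL.
Steady-state trough Cmin,ss = Cmax,ss·f ≈ 70.410 × 0.1755 ≈ 12.357 mcg/mL.
Trough 12.4 mcg/mL vs MEC 18 mcg/mL: subtherapeutic.

12.4 mcg/mL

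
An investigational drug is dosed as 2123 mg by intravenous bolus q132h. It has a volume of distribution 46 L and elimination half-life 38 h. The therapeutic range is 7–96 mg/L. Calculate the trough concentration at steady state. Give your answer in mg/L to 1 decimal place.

k = ln2/t½ = ln2/38 ≈ 0.018241 h⁻¹; fraction remaining f = e^(−kτ) = e^(−0.018241×132) ≈ 0.0900.
At steady state, accumulation factor R = 1/(1 − e^(−kτ)) ≈ 1.0989.
Single-dose peak C₀ = D/Vd = 2123/46 ≈ 46.152 mg/L.
Cmax,ss = C₀/(1 − f) ≈ 46.152/0.9100 ≈ 50.716 mg/L.
One interval later, Cmin,ss = Cmax,ss·e^(−kτ) ≈ 50.716 × 0.0900 ≈ 4.564 mg/L.
Trough 4.6 mg/L vs MEC 7 mg/L: subtherapeutic.

4.6 mg/L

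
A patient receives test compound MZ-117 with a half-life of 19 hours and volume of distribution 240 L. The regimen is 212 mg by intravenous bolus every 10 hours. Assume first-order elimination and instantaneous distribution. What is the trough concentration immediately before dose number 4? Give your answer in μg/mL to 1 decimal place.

f = (1/2)^(τ/t½) = (1/2)^(10/19) ≈ 0.6943.
C₀ = D/Vd = 212/240 ≈ 0.883 μg/mL.
Before the 4th dose, 3 doses have been given. Superposition: Cmin = C₀·(f + f² + … + f^3).
≈ 0.883 × (0.6943 + 0.4821 + 0.3347) ≈ 0.883 × 1.5111 ≈ 1.334 μg/mL.

1.3 μg/mL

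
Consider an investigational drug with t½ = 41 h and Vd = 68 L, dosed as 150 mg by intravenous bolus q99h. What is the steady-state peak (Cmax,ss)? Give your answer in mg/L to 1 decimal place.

2.7 mg/L

k = ln2/t½ = ln2/41 ≈ 0.016906 h⁻¹; fraction remaining f = e^(−kτ) = e^(−0.016906×99) ≈ 0.1876.
Accumulation ratio R = 1/(1 − f) ≈ 1/0.8124 ≈ 1.2309.
Each bolus raises the concentration by D/Vd = 150/68 ≈ 2.206 mg/L.
Steady-state peak Cmax,ss = C₀·R ≈ 2.206 × 1.2309 ≈ 2.715 mg/L.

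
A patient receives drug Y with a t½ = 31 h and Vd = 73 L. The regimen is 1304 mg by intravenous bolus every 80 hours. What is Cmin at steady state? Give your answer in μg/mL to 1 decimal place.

τ/t½ = 80/31 ≈ 2.5806, so fraction remaining f = (1/2)^(80/31) ≈ 0.1672.
Accumulation ratio R = 1/(1 − f) ≈ 1/0.8328 ≈ 1.2008.
Single-dose peak C₀ = D/Vd = 1304/73 ≈ 17.863 μg/mL.
Cmax,ss = C₀/(1 − f) ≈ 17.863/0.8328 ≈ 21.449 μg/mL.
Steady-state trough Cmin,ss = Cmax,ss·f ≈ 21.449 × 0.1672 ≈ 3.586 μg/mL.

3.6 μg/mL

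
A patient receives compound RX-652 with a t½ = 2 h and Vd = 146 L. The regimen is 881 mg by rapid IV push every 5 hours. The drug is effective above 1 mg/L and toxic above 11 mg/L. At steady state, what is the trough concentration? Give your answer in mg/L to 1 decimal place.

1.3 mg/L

k = ln2/t½ = ln2/2 ≈ 0.346574 h⁻¹; fraction remaining f = e^(−kτ) = e^(−0.346574×5) ≈ 0.1768.
At steady state, accumulation factor R = 1/(1 − e^(−kτ)) ≈ 1.2148.
Single-dose peak C₀ = D/Vd = 881/146 ≈ 6.034 mg/L.
Steady-state peak Cmax,ss = C₀·R ≈ 6.034 × 1.2148 ≈ 7.330 mg/L.
Steady-state trough Cmin,ss = Cmax,ss·f ≈ 7.330 × 0.1768 ≈ 1.296 mg/L.
Trough 1.3 mg/L vs MEC 1 mg/L: adequate.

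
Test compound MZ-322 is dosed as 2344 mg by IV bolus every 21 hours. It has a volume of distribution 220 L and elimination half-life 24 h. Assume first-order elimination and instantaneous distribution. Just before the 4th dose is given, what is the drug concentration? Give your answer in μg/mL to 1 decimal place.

f = (1/2)^(τ/t½) = (1/2)^(21/24) ≈ 0.5453.
C₀ = D/Vd = 2344/220 ≈ 10.655 μg/mL.
Before the 4th dose, 3 doses have been given. Superposition: Cmin = C₀·(f + f² + … + f^3).
≈ 10.655 × (0.5453 + 0.2974 + 0.1621) ≈ 10.655 × 1.0048 ≈ 10.706 μg/mL.

10.7 μg/mL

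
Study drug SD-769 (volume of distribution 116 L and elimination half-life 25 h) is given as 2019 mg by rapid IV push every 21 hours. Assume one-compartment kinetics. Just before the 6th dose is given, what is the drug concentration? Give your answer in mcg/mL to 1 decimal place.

20.8 mcg/mL

f = (1/2)^(τ/t½) = (1/2)^(21/25) ≈ 0.5586.
C₀ = D/Vd = 2019/116 ≈ 17.405 mcg/mL.
Before the 6th dose, 5 doses have been given. Superposition: Cmin = C₀·(f + f² + … + f^5).
≈ 17.405 × (0.5586 + 0.3120 + 0.1743 + 0.0974 + 0.0544) ≈ 17.405 × 1.1967 ≈ 20.829 mcg/mL.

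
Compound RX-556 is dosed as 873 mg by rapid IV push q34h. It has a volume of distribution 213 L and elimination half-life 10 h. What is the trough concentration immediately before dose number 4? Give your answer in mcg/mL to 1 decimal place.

f = (1/2)^(τ/t½) = (1/2)^(34/10) ≈ 0.0947.
C₀ = D/Vd = 873/213 ≈ 4.099 mcg/mL.
Before the 4th dose, 3 doses have been given. Superposition: Cmin = C₀·(f + f² + … + f^3).
≈ 4.099 × (0.0947 + 0.0090 + 0.0008) ≈ 4.099 × 0.1045 ≈ 0.428 mcg/mL.

0.4 mcg/mL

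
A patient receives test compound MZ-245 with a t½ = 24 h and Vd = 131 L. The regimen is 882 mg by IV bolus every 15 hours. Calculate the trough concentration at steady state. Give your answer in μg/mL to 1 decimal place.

Over one 15-h interval, 15/24 ≈ 0.625 half-lives elapse, leaving f ≈ 0.6484 of each dose.
Accumulation ratio R = 1/(1 − f) ≈ 1/0.3516 ≈ 2.8441.
Single-dose peak C₀ = D/Vd = 882/131 ≈ 6.733 μg/mL.
Steady-state peak Cmax,ss = C₀·R ≈ 6.733 × 2.8441 ≈ 19.149 μg/mL.
Steady-state trough Cmin,ss = Cmax,ss·f ≈ 19.149 × 0.6484 ≈ 12.416 μg/mL.

12.4 μg/mL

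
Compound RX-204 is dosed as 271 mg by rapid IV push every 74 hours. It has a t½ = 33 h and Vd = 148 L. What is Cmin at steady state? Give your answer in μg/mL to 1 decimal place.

Over one 74-h interval, 74/33 ≈ 2.2424 half-lives elapse, leaving f ≈ 0.2113 of each dose.
At steady state, accumulation factor R = 1/(1 − e^(−kτ)) ≈ 1.2679.
Each bolus raises the concentration by D/Vd = 271/148 ≈ 1.831 μg/mL.
Cmax,ss = C₀/(1 − f) ≈ 1.831/0.7887 ≈ 2.322 μg/mL.
One interval later, Cmin,ss = Cmax,ss·e^(−kτ) ≈ 2.322 × 0.2113 ≈ 0.491 μg/mL.

0.5 μg/mL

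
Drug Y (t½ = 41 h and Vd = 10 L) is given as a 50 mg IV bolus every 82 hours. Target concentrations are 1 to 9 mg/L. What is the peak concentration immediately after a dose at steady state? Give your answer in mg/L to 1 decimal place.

The dosing interval is 2 half-lives, so f = 2^(−2) = 0.25.
At steady state, R = 1/(1 − 0.25) = 4/3.
Single-dose peak C₀ = D/Vd = 50/10 = 5 mg/L.
Steady-state peak Cmax,ss = C₀·R = 5 × 4/3 ≈ 6.667 mg/L.
Peak 6.7 mg/L vs MTC 9 mg/L: below toxic threshold.

6.7 mg/L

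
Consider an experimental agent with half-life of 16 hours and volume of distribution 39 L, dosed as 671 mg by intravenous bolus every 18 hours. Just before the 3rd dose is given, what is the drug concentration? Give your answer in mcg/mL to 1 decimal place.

f = (1/2)^(τ/t½) = (1/2)^(18/16) ≈ 0.4585.
C₀ = D/Vd = 671/39 ≈ 17.205 mcg/mL.
Before the 3rd dose, 2 doses have been given. Superposition: Cmin = C₀·(f + f²).
≈ 17.205 × (0.4585 + 0.2102) ≈ 17.205 × 0.6687 ≈ 11.505 mcg/mL.

11.5 mcg/mL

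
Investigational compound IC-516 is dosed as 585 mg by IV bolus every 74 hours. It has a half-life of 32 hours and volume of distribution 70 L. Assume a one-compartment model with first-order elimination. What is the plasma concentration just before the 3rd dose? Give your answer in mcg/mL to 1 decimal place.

f = (1/2)^(τ/t½) = (1/2)^(74/32) ≈ 0.2013.
C₀ = D/Vd = 585/70 ≈ 8.357 mcg/mL.
Before the 3rd dose, 2 doses have been given. Superposition: Cmin = C₀·(f + f²).
≈ 8.357 × (0.2013 + 0.0405) ≈ 8.357 × 0.2418 ≈ 2.021 mcg/mL.

2.0 mcg/mL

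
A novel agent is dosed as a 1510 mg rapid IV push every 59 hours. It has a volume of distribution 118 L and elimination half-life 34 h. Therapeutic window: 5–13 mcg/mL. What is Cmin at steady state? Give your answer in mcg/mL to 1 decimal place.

5.5 mcg/mL

Over one 59-h interval, 59/34 ≈ 1.7353 half-lives elapse, leaving f ≈ 0.3003 of each dose.
Accumulation ratio R = 1/(1 − f) ≈ 1/0.6997 ≈ 1.4292.
Single-dose peak C₀ = D/Vd = 1510/118 ≈ 12.797 mcg/mL.
Cmax,ss = C₀/(1 − f) ≈ 12.797/0.6997 ≈ 18.289 mcg/mL.
One interval later, Cmin,ss = Cmax,ss·e^(−kτ) ≈ 18.289 × 0.3003 ≈ 5.492 mcg/mL.
Trough 5.5 mcg/mL vs MEC 5 mcg/mL: adequate.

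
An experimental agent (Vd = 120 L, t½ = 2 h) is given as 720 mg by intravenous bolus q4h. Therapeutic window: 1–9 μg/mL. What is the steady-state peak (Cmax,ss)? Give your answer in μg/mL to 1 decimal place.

τ = 4 h = 2 half-lives, so f = (1/2)^2 = 0.25.
Accumulation ratio R = 1/(1 − f) = 1/0.75 = 4/3.
Single-dose peak C₀ = D/Vd = 720/120 = 6 μg/mL.
Steady-state peak Cmax,ss = C₀·R = 6 × 4/3 ≈ 8.000 μg/mL.
Peak 8.0 μg/mL vs MTC 9 μg/mL: below toxic threshold.

8.0 μg/mL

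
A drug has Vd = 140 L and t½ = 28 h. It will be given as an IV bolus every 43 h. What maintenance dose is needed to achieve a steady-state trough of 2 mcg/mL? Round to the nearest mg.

532 mg

τ/t½ = 43/28 ≈ 1.5357, so f = (1/2)^(43/28) ≈ 0.344909.
Cmin,ss = (D/Vd)·f/(1−f), so D = Cmin,ss·Vd·(1−f)/f.
D = 2 × 140 × (1−f)/f ≈ 2 × 140 × 1.89932 ≈ 531.81 mg.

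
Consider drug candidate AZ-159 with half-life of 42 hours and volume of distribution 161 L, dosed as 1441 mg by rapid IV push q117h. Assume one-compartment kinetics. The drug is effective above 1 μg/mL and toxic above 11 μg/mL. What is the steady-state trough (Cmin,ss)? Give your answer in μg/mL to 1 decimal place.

1.5 μg/mL

Over one 117-h interval, 117/42 ≈ 2.7857 half-lives elapse, leaving f ≈ 0.1450 of each dose.
Accumulation ratio R = 1/(1 − f) ≈ 1/0.8550 ≈ 1.1696.
Single-dose peak C₀ = D/Vd = 1441/161 ≈ 8.950 μg/mL.
Cmax,ss = C₀/(1 − f) ≈ 8.950/0.8550 ≈ 10.468 μg/mL.
One interval later, Cmin,ss = Cmax,ss·e^(−kτ) ≈ 10.468 × 0.1450 ≈ 1.518 μg/mL.
Trough 1.5 μg/mL vs MEC 1 μg/mL: adequate.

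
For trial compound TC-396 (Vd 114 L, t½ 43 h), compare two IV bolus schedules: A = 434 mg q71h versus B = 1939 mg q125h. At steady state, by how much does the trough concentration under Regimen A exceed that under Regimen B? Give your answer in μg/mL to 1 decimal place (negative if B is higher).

Regimen A: f = (1/2)^(71/43) ≈ 0.3184; Cmin,ss = (434/114)·f/(1−f) ≈ 1.778 μg/mL.
Regimen B: f = (1/2)^(125/43) ≈ 0.1333; Cmin,ss = (1939/114)·f/(1−f) ≈ 2.616 μg/mL.
Difference ≈ 1.778 − 2.616 ≈ -0.838 μg/mL.

-0.8 μg/mL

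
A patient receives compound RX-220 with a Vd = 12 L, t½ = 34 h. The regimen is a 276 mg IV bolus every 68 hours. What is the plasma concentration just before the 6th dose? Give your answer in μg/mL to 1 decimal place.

f = (1/2)^(τ/t½) = (1/2)^(68/34) ≈ 0.2500.
C₀ = D/Vd = 276/12 ≈ 23.000 μg/mL.
Before the 6th dose, 5 doses have been given. Superposition: Cmin = C₀·(f + f² + … + f^5).
≈ 23.000 × (0.2500 + 0.0625 + 0.0156 + 0.0039 + 0.0010) ≈ 23.000 × 0.3330 ≈ 7.659 μg/mL.

7.7 μg/mL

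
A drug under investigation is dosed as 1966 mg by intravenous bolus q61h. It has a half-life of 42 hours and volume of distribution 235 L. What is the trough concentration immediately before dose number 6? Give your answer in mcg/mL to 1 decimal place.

4.8 mcg/mL

f = (1/2)^(τ/t½) = (1/2)^(61/42) ≈ 0.3654.
C₀ = D/Vd = 1966/235 ≈ 8.366 mcg/mL.
Before the 6th dose, 5 doses have been given. Superposition: Cmin = C₀·(f + f² + … + f^5).
≈ 8.366 × (0.3654 + 0.1335 + 0.0488 + 0.0178 + 0.0065) ≈ 8.366 × 0.5720 ≈ 4.785 mcg/mL.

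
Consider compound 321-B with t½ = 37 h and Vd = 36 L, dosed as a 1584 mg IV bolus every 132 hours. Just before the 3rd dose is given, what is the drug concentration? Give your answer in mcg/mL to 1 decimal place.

4.0 mcg/mL

f = (1/2)^(τ/t½) = (1/2)^(132/37) ≈ 0.0843.
C₀ = D/Vd = 1584/36 ≈ 44.000 mcg/mL.
Before the 3rd dose, 2 doses have been given. Superposition: Cmin = C₀·(f + f²).
≈ 44.000 × (0.0843 + 0.0071) ≈ 44.000 × 0.0914 ≈ 4.022 mcg/mL.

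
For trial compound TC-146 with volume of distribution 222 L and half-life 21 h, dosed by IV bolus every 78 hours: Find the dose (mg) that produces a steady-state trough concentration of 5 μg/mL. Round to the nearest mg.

13459 mg

τ/t½ = 78/21 ≈ 3.7143, so f = (1/2)^(78/21) ≈ 0.076188.
Cmin,ss = (D/Vd)·f/(1−f), so D = Cmin,ss·Vd·(1−f)/f.
D = 5 × 222 × (1−f)/f ≈ 5 × 222 × 12.12543 ≈ 13459.23 mg.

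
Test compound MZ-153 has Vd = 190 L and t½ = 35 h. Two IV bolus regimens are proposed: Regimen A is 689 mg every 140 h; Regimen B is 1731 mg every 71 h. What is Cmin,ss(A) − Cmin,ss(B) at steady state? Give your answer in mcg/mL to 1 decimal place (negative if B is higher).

Regimen A: f = (1/2)^(140/35) ≈ 0.0625; Cmin,ss = (689/190)·f/(1−f) ≈ 0.242 mcg/mL.
Regimen B: f = (1/2)^(71/35) ≈ 0.2451; Cmin,ss = (1731/190)·f/(1−f) ≈ 2.958 mcg/mL.
Difference ≈ 0.242 − 2.958 ≈ -2.716 mcg/mL.

-2.7 mcg/mL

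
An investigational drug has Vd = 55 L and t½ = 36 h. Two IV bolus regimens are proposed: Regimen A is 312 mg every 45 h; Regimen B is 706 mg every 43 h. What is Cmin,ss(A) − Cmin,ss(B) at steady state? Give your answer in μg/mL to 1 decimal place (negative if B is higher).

-5.8 μg/mL

Regimen A: f = (1/2)^(45/36) ≈ 0.4204; Cmin,ss = (312/55)·f/(1−f) ≈ 4.115 μg/mL.
Regimen B: f = (1/2)^(43/36) ≈ 0.4370; Cmin,ss = (706/55)·f/(1−f) ≈ 9.964 μg/mL.
Difference ≈ 4.115 − 9.964 ≈ -5.849 μg/mL.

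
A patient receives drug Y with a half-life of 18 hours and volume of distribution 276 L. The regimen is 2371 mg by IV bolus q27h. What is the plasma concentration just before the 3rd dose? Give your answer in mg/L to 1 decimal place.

4.1 mg/L

f = (1/2)^(τ/t½) = (1/2)^(27/18) ≈ 0.3536.
C₀ = D/Vd = 2371/276 ≈ 8.591 mg/L.
Before the 3rd dose, 2 doses have been given. Superposition: Cmin = C₀·(f + f²).
≈ 8.591 × (0.3536 + 0.1250) ≈ 8.591 × 0.4786 ≈ 4.112 mg/L.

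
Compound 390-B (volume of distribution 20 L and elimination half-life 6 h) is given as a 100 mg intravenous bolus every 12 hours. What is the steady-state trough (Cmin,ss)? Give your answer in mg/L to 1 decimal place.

τ = 12 h = 2 half-lives, so f = (1/2)^2 = 0.25.
At steady state, R = 1/(1 − 0.25) = 4/3.
Single-dose peak C₀ = D/Vd = 100/20 = 5 mg/L.
Steady-state peak Cmax,ss = C₀·R = 5 × 4/3 ≈ 6.667 mg/L.
Steady-state trough Cmin,ss = Cmax,ss·f ≈ 6.667 × 0.25 ≈ 1.667 mg/L.

1.7 mg/L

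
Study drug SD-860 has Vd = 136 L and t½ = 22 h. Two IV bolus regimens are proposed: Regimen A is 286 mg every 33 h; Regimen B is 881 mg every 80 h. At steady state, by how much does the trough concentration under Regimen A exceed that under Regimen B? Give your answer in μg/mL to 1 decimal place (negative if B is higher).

0.6 μg/mL

Regimen A: f = (1/2)^(33/22) ≈ 0.3536; Cmin,ss = (286/136)·f/(1−f) ≈ 1.150 μg/mL.
Regimen B: f = (1/2)^(80/22) ≈ 0.0804; Cmin,ss = (881/136)·f/(1−f) ≈ 0.566 μg/mL.
Difference ≈ 1.150 − 0.566 ≈ 0.584 μg/mL.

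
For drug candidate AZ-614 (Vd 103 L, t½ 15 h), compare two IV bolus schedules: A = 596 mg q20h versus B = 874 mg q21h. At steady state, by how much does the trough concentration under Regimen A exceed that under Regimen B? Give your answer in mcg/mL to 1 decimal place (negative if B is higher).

Regimen A: f = (1/2)^(20/15) ≈ 0.3969; Cmin,ss = (596/103)·f/(1−f) ≈ 3.808 mcg/mL.
Regimen B: f = (1/2)^(21/15) ≈ 0.3789; Cmin,ss = (874/103)·f/(1−f) ≈ 5.177 mcg/mL.
Difference ≈ 3.808 − 5.177 ≈ -1.369 mcg/mL.

-1.4 mcg/mL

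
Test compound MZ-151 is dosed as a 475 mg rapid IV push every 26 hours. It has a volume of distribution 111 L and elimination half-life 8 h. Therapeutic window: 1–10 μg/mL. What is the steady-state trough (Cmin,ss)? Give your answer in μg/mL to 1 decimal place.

Over one 26-h interval, 26/8 ≈ 3.25 half-lives elapse, leaving f ≈ 0.1051 of each dose.
Accumulation ratio R = 1/(1 − f) ≈ 1/0.8949 ≈ 1.1174.
Each bolus raises the concentration by D/Vd = 475/111 ≈ 4.279 μg/mL.
Cmax,ss = C₀/(1 − f) ≈ 4.279/0.8949 ≈ 4.782 μg/mL.
Steady-state trough Cmin,ss = Cmax,ss·f ≈ 4.782 × 0.1051 ≈ 0.503 μg/mL.
Trough 0.5 μg/mL vs MEC 1 μg/mL: subtherapeutic.

0.5 μg/mL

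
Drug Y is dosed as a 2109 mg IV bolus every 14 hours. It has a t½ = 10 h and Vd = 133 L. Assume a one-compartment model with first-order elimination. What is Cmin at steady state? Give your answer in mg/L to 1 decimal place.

9.7 mg/L

k = ln2/t½ = ln2/10 ≈ 0.069315 h⁻¹; fraction remaining f = e^(−kτ) = e^(−0.069315×14) ≈ 0.3789.
Accumulation ratio R = 1/(1 − f) ≈ 1/0.6211 ≈ 1.6100.
Single-dose peak C₀ = D/Vd = 2109/133 ≈ 15.857 mg/L.
Steady-state peak Cmax,ss = C₀·R ≈ 15.857 × 1.6100 ≈ 25.530 mg/L.
Steady-state trough Cmin,ss = Cmax,ss·f ≈ 25.530 × 0.3789 ≈ 9.673 mg/L.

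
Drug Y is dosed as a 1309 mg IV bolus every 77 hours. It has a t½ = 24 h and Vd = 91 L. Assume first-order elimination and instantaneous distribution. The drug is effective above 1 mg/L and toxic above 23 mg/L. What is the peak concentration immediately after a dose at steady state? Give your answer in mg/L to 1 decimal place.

Over one 77-h interval, 77/24 ≈ 3.2083 half-lives elapse, leaving f ≈ 0.1082 of each dose.
Accumulation ratio R = 1/(1 − f) ≈ 1/0.8918 ≈ 1.1213.
Single-dose peak C₀ = D/Vd = 1309/91 ≈ 14.385 mg/L.
Cmax,ss = C₀/(1 − f) ≈ 14.385/0.8918 ≈ 16.130 mg/L.
Peak 16.1 mg/L vs MTC 23 mg/L: below toxic threshold.

16.1 mg/L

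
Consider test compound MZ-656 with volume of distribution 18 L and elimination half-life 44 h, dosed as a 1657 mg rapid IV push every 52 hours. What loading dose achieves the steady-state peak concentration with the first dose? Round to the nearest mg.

f = (1/2)^(52/44) ≈ 0.440796; accumulation ratio R = 1/(1−f) ≈ 1.78826.
Loading dose to hit Cmax,ss on first dose: D_load = D_maint·R ≈ 1657 × 1.78826 ≈ 2963.15 mg.

2963 mg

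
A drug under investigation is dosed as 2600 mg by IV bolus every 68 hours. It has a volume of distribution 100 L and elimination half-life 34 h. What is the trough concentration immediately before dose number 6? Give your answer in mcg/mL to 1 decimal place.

f = (1/2)^(τ/t½) = (1/2)^(68/34) ≈ 0.2500.
C₀ = D/Vd = 2600/100 ≈ 26.000 mcg/mL.
Before the 6th dose, 5 doses have been given. Superposition: Cmin = C₀·(f + f² + … + f^5).
≈ 26.000 × (0.2500 + 0.0625 + 0.0156 + 0.0039 + 0.0010) ≈ 26.000 × 0.3330 ≈ 8.658 mcg/mL.

8.7 mcg/mL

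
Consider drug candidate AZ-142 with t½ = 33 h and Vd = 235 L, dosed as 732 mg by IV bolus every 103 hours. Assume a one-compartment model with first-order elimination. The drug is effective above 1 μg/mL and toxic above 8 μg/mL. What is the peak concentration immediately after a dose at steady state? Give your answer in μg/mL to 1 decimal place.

τ/t½ = 103/33 ≈ 3.1212, so fraction remaining f = (1/2)^(103/33) ≈ 0.1149.
Accumulation ratio R = 1/(1 − f) ≈ 1/0.8851 ≈ 1.1298.
Each bolus raises the concentration by D/Vd = 732/235 ≈ 3.115 μg/mL.
Steady-state peak Cmax,ss = C₀·R ≈ 3.115 × 1.1298 ≈ 3.519 μg/mL.
Peak 3.5 μg/mL vs MTC 8 μg/mL: below toxic threshold.

3.5 μg/mL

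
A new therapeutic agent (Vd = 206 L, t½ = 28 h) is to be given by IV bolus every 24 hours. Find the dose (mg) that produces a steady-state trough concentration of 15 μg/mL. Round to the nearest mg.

τ/t½ = 24/28 ≈ 0.85714, so f = (1/2)^(24/28) ≈ 0.552045.
Cmin,ss = (D/Vd)·f/(1−f), so D = Cmin,ss·Vd·(1−f)/f.
D = 15 × 206 × (1−f)/f ≈ 15 × 206 × 0.81145 ≈ 2507.38 mg.

2507 mg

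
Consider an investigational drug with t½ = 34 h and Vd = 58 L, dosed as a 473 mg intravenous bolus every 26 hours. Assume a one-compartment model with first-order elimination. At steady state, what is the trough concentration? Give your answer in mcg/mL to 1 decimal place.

Over one 26-h interval, 26/34 ≈ 0.76471 half-lives elapse, leaving f ≈ 0.5886 of each dose.
At steady state, accumulation factor R = 1/(1 − e^(−kτ)) ≈ 2.4307.
Each bolus raises the concentration by D/Vd = 473/58 ≈ 8.155 mcg/mL.
Steady-state peak Cmax,ss = C₀·R ≈ 8.155 × 2.4307 ≈ 19.822 mcg/mL.
Steady-state trough Cmin,ss = Cmax,ss·f ≈ 19.822 × 0.5886 ≈ 11.667 mcg/mL.

11.7 mcg/mL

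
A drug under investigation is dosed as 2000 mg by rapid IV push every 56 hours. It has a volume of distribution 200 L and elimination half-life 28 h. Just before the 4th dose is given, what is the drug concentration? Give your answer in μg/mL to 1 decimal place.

f = (1/2)^(τ/t½) = (1/2)^(56/28) ≈ 0.2500.
C₀ = D/Vd = 2000/200 ≈ 10.000 μg/mL.
Before the 4th dose, 3 doses have been given. Superposition: Cmin = C₀·(f + f² + … + f^3).
≈ 10.000 × (0.2500 + 0.0625 + 0.0156) ≈ 10.000 × 0.3281 ≈ 3.281 μg/mL.

3.3 μg/mL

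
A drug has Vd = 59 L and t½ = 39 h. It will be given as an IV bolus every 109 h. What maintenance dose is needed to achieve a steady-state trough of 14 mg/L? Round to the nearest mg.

τ/t½ = 109/39 ≈ 2.7949, so f = (1/2)^(109/39) ≈ 0.144099.
Cmin,ss = (D/Vd)·f/(1−f), so D = Cmin,ss·Vd·(1−f)/f.
D = 14 × 59 × (1−f)/f ≈ 14 × 59 × 5.93967 ≈ 4906.17 mg.

4906 mg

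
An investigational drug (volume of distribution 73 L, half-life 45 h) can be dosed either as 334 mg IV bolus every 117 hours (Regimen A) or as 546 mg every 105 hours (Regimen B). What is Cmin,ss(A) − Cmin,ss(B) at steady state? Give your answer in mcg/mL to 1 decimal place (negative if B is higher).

-0.9 mcg/mL

Regimen A: f = (1/2)^(117/45) ≈ 0.1649; Cmin,ss = (334/73)·f/(1−f) ≈ 0.903 mcg/mL.
Regimen B: f = (1/2)^(105/45) ≈ 0.1984; Cmin,ss = (546/73)·f/(1−f) ≈ 1.851 mcg/mL.
Difference ≈ 0.903 − 1.851 ≈ -0.948 mcg/mL.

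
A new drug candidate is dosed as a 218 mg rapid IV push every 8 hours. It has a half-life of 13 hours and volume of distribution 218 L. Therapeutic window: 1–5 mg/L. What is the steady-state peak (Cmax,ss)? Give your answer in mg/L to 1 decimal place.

Over one 8-h interval, 8/13 ≈ 0.61538 half-lives elapse, leaving f ≈ 0.6528 of each dose.
Accumulation ratio R = 1/(1 − f) ≈ 1/0.3472 ≈ 2.8802.
Single-dose peak C₀ = D/Vd = 218/218 ≈ 1.000 mg/L.
Cmax,ss = C₀/(1 − f) ≈ 1.000/0.3472 ≈ 2.880 mg/L.
Peak 2.9 mg/L vs MTC 5 mg/L: below toxic threshold.

2.9 mg/L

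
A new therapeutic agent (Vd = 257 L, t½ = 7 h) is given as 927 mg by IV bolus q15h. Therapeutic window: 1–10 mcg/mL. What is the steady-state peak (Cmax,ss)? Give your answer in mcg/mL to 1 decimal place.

τ/t½ = 15/7 ≈ 2.1429, so fraction remaining f = (1/2)^(15/7) ≈ 0.2264.
At steady state, accumulation factor R = 1/(1 − e^(−kτ)) ≈ 1.2927.
Each bolus raises the concentration by D/Vd = 927/257 ≈ 3.607 mcg/mL.
Cmax,ss = C₀/(1 − f) ≈ 3.607/0.7736 ≈ 4.663 mcg/mL.
Peak 4.7 mcg/mL vs MTC 10 mcg/mL: below toxic threshold.

4.7 mcg/mL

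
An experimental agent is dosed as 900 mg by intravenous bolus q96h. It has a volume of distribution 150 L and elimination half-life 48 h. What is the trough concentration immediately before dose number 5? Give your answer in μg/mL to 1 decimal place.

f = (1/2)^(τ/t½) = (1/2)^(96/48) ≈ 0.2500.
C₀ = D/Vd = 900/150 ≈ 6.000 μg/mL.
Before the 5th dose, 4 doses have been given. Superposition: Cmin = C₀·(f + f² + … + f^4).
≈ 6.000 × (0.2500 + 0.0625 + 0.0156 + 0.0039) ≈ 6.000 × 0.3320 ≈ 1.992 μg/mL.

2.0 μg/mL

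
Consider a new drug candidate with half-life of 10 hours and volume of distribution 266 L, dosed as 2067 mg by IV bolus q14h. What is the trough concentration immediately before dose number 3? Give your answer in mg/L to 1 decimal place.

f = (1/2)^(τ/t½) = (1/2)^(14/10) ≈ 0.3789.
C₀ = D/Vd = 2067/266 ≈ 7.771 mg/L.
Before the 3rd dose, 2 doses have been given. Superposition: Cmin = C₀·(f + f²).
≈ 7.771 × (0.3789 + 0.1436) ≈ 7.771 × 0.5225 ≈ 4.060 mg/L.

4.1 mg/L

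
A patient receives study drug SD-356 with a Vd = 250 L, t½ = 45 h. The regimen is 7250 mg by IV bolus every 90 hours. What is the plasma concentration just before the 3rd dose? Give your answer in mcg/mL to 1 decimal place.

9.1 mcg/mL

f = (1/2)^(τ/t½) = (1/2)^(90/45) ≈ 0.2500.
C₀ = D/Vd = 7250/250 ≈ 29.000 mcg/mL.
Before the 3rd dose, 2 doses have been given. Superposition: Cmin = C₀·(f + f²).
≈ 29.000 × (0.2500 + 0.0625) ≈ 29.000 × 0.3125 ≈ 9.062 mcg/mL.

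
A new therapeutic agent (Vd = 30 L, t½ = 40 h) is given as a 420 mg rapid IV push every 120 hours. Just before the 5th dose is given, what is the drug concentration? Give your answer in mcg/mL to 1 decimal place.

f = (1/2)^(τ/t½) = (1/2)^(120/40) ≈ 0.1250.
C₀ = D/Vd = 420/30 ≈ 14.000 mcg/mL.
Before the 5th dose, 4 doses have been given. Superposition: Cmin = C₀·(f + f² + … + f^4).
≈ 14.000 × (0.1250 + 0.0156 + 0.0020 + 0.0002) ≈ 14.000 × 0.1428 ≈ 1.999 mcg/mL.

2.0 mcg/mL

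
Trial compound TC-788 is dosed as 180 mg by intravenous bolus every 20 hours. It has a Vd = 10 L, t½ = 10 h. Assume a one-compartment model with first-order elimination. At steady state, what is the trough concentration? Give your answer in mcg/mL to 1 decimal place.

τ = 20 h = 2 half-lives, so f = (1/2)^2 = 0.25.
At steady state, R = 1/(1 − 0.25) = 4/3.
Single-dose peak C₀ = D/Vd = 180/10 = 18 mcg/mL.
Steady-state peak Cmax,ss = C₀·R = 18 × 4/3 ≈ 24.000 mcg/mL.
Steady-state trough Cmin,ss = Cmax,ss·f ≈ 24.000 × 0.25 ≈ 6.000 mcg/mL.

6.0 mcg/mL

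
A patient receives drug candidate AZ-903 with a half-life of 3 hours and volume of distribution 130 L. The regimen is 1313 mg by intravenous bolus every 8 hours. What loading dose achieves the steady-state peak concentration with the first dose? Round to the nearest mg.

1558 mg

f = (1/2)^(8/3) ≈ 0.157490; accumulation ratio R = 1/(1−f) ≈ 1.18693.
Loading dose to hit Cmax,ss on first dose: D_load = D_maint·R ≈ 1313 × 1.18693 ≈ 1558.44 mg.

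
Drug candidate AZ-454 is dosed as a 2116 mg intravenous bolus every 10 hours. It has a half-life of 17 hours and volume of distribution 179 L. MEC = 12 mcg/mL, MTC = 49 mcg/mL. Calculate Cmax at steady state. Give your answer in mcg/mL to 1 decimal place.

35.3 mcg/mL

Over one 10-h interval, 10/17 ≈ 0.58824 half-lives elapse, leaving f ≈ 0.6652 of each dose.
Accumulation ratio R = 1/(1 − f) ≈ 1/0.3348 ≈ 2.9869.
Each bolus raises the concentration by D/Vd = 2116/179 ≈ 11.821 mcg/mL.
Steady-state peak Cmax,ss = C₀·R ≈ 11.821 × 2.9869 ≈ 35.308 mcg/mL.
Peak 35.3 mcg/mL vs MTC 49 mcg/mL: below toxic threshold.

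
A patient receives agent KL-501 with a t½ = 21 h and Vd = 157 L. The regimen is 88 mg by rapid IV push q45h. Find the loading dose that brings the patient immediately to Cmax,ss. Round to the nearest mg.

f = (1/2)^(45/21) ≈ 0.226431; accumulation ratio R = 1/(1−f) ≈ 1.29271.
Loading dose to hit Cmax,ss on first dose: D_load = D_maint·R ≈ 88 × 1.29271 ≈ 113.76 mg.

114 mg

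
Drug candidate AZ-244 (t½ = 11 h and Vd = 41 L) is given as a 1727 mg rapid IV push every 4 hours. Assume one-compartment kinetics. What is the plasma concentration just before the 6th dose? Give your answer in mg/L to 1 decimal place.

f = (1/2)^(τ/t½) = (1/2)^(4/11) ≈ 0.7772.
C₀ = D/Vd = 1727/41 ≈ 42.122 mg/L.
Before the 6th dose, 5 doses have been given. Superposition: Cmin = C₀·(f + f² + … + f^5).
≈ 42.122 × (0.7772 + 0.6040 + 0.4695 + 0.3649 + 0.2836) ≈ 42.122 × 2.4992 ≈ 105.271 mg/L.

105.3 mg/L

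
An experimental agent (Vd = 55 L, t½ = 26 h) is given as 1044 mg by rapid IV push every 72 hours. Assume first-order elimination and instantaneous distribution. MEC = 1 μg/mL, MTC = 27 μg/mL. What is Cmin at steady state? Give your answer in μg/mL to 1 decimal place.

3.3 μg/mL

k = ln2/t½ = ln2/26 ≈ 0.026660 h⁻¹; fraction remaining f = e^(−kτ) = e^(−0.026660×72) ≈ 0.1467.
Single-dose peak C₀ = D/Vd = 1044/55 ≈ 18.982 μg/mL.
Steady-state trough Cmin,ss = C₀·f/(1−f) ≈ 18.982 × 0.1467/0.8533 ≈ 3.263 μg/mL.
Trough 3.3 μg/mL vs MEC 1 μg/mL: adequate.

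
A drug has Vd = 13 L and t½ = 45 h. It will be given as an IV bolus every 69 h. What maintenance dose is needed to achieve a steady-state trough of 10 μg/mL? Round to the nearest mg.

τ/t½ = 69/45 ≈ 1.5333, so f = (1/2)^(69/45) ≈ 0.345478.
Cmin,ss = (D/Vd)·f/(1−f), so D = Cmin,ss·Vd·(1−f)/f.
D = 10 × 13 × (1−f)/f ≈ 10 × 13 × 1.89454 ≈ 246.29 mg.

246 mg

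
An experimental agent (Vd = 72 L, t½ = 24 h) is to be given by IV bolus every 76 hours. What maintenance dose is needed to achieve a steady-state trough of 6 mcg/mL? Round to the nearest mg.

3447 mg

τ/t½ = 76/24 ≈ 3.1667, so f = (1/2)^(76/24) ≈ 0.111362.
Cmin,ss = (D/Vd)·f/(1−f), so D = Cmin,ss·Vd·(1−f)/f.
D = 6 × 72 × (1−f)/f ≈ 6 × 72 × 7.97972 ≈ 3447.24 mg.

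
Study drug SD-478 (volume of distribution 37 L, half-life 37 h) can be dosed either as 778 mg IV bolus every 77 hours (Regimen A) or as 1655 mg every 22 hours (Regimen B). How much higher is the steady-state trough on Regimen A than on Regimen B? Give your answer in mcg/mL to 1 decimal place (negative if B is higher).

-81.2 mcg/mL

Regimen A: f = (1/2)^(77/37) ≈ 0.2363; Cmin,ss = (778/37)·f/(1−f) ≈ 6.506 mcg/mL.
Regimen B: f = (1/2)^(22/37) ≈ 0.6622; Cmin,ss = (1655/37)·f/(1−f) ≈ 87.685 mcg/mL.
Difference ≈ 6.506 − 87.685 ≈ -81.179 mcg/mL.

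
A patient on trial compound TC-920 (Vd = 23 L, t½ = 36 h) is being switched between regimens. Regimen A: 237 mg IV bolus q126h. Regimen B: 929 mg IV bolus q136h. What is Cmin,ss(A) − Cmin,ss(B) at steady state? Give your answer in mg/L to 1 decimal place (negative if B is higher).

Regimen A: f = (1/2)^(126/36) ≈ 0.0884; Cmin,ss = (237/23)·f/(1−f) ≈ 0.999 mg/L.
Regimen B: f = (1/2)^(136/36) ≈ 0.0729; Cmin,ss = (929/23)·f/(1−f) ≈ 3.176 mg/L.
Difference ≈ 0.999 − 3.176 ≈ -2.177 mg/L.

-2.2 mg/L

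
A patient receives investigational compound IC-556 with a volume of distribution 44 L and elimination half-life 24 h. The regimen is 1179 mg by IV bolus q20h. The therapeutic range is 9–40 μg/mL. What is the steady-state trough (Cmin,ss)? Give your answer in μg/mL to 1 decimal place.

34.3 μg/mL

k = ln2/t½ = ln2/24 ≈ 0.028881 h⁻¹; fraction remaining f = e^(−kτ) = e^(−0.028881×20) ≈ 0.5612.
Single-dose peak C₀ = D/Vd = 1179/44 ≈ 26.795 μg/mL.
Steady-state trough Cmin,ss = C₀·f/(1−f) ≈ 26.795 × 0.5612/0.4388 ≈ 34.269 μg/mL.
Trough 34.3 μg/mL vs MEC 9 μg/mL: adequate.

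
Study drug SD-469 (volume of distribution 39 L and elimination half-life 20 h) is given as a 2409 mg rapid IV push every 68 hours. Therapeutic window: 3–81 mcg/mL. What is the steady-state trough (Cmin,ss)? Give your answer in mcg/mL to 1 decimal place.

6.5 mcg/mL

Over one 68-h interval, 68/20 ≈ 3.4 half-lives elapse, leaving f ≈ 0.0947 of each dose.
Accumulation ratio R = 1/(1 − f) ≈ 1/0.9053 ≈ 1.1046.
Each bolus raises the concentration by D/Vd = 2409/39 ≈ 61.769 mcg/mL.
Steady-state peak Cmax,ss = C₀·R ≈ 61.769 × 1.1046 ≈ 68.230 mcg/mL.
Steady-state trough Cmin,ss = Cmax,ss·f ≈ 68.230 × 0.0947 ≈ 6.461 mcg/mL.
Trough 6.5 mcg/mL vs MEC 3 mcg/mL: adequate.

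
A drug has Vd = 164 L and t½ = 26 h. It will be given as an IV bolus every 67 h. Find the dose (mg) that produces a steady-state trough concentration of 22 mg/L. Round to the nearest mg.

τ/t½ = 67/26 ≈ 2.5769, so f = (1/2)^(67/26) ≈ 0.167598.
Cmin,ss = (D/Vd)·f/(1−f), so D = Cmin,ss·Vd·(1−f)/f.
D = 22 × 164 × (1−f)/f ≈ 22 × 164 × 4.96666 ≈ 17919.71 mg.

17920 mg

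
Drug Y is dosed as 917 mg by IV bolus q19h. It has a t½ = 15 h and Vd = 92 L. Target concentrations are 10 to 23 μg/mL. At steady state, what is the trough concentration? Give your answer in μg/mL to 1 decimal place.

7.1 μg/mL

k = ln2/t½ = ln2/15 ≈ 0.046210 h⁻¹; fraction remaining f = e^(−kτ) = e^(−0.046210×19) ≈ 0.4156.
Accumulation ratio R = 1/(1 − f) ≈ 1/0.5844 ≈ 1.7112.
Single-dose peak C₀ = D/Vd = 917/92 ≈ 9.967 μg/mL.
Steady-state peak Cmax,ss = C₀·R ≈ 9.967 × 1.7112 ≈ 17.056 μg/mL.
Steady-state trough Cmin,ss = Cmax,ss·f ≈ 17.056 × 0.4156 ≈ 7.088 μg/mL.
Trough 7.1 μg/mL vs MEC 10 μg/mL: subtherapeutic.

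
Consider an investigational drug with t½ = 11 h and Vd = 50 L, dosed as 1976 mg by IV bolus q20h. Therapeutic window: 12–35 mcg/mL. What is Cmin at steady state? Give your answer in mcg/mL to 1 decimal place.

k = ln2/t½ = ln2/11 ≈ 0.063013 h⁻¹; fraction remaining f = e^(−kτ) = e^(−0.063013×20) ≈ 0.2836.
At steady state, accumulation factor R = 1/(1 − e^(−kτ)) ≈ 1.3959.
Each bolus raises the concentration by D/Vd = 1976/50 ≈ 39.520 mcg/mL.
Cmax,ss = C₀/(1 − f) ≈ 39.520/0.7164 ≈ 55.165 mcg/mL.
Steady-state trough Cmin,ss = Cmax,ss·f ≈ 55.165 × 0.2836 ≈ 15.645 mcg/mL.
Trough 15.6 mcg/mL vs MEC 12 mcg/mL: adequate.

15.6 mcg/mL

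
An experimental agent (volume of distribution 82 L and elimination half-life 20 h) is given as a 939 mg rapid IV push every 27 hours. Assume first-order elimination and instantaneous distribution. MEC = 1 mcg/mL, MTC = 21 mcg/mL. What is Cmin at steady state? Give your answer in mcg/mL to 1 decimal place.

7.4 mcg/mL

τ/t½ = 27/20 ≈ 1.35, so fraction remaining f = (1/2)^(27/20) ≈ 0.3923.
Each bolus raises the concentration by D/Vd = 939/82 ≈ 11.451 mcg/mL.
Steady-state trough Cmin,ss = C₀·f/(1−f) ≈ 11.451 × 0.3923/0.6077 ≈ 7.392 mcg/mL.
Trough 7.4 mcg/mL vs MEC 1 mcg/mL: adequate.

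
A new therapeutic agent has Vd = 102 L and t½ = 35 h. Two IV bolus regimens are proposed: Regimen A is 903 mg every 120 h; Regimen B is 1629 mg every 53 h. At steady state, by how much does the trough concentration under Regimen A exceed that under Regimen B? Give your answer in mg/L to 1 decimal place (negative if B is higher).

-7.7 mg/L

Regimen A: f = (1/2)^(120/35) ≈ 0.0929; Cmin,ss = (903/102)·f/(1−f) ≈ 0.907 mg/L.
Regimen B: f = (1/2)^(53/35) ≈ 0.3501; Cmin,ss = (1629/102)·f/(1−f) ≈ 8.603 mg/L.
Difference ≈ 0.907 − 8.603 ≈ -7.696 mg/L.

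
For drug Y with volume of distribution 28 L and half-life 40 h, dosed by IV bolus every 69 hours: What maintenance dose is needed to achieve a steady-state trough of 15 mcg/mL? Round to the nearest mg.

968 mg

τ/t½ = 69/40 ≈ 1.725, so f = (1/2)^(69/40) ≈ 0.302499.
Cmin,ss = (D/Vd)·f/(1−f), so D = Cmin,ss·Vd·(1−f)/f.
D = 15 × 28 × (1−f)/f ≈ 15 × 28 × 2.30580 ≈ 968.44 mg.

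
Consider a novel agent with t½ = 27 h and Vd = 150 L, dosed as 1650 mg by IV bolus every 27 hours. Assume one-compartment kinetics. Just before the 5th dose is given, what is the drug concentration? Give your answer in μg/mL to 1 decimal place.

10.3 μg/mL

f = (1/2)^(τ/t½) = (1/2)^(27/27) ≈ 0.5000.
C₀ = D/Vd = 1650/150 ≈ 11.000 μg/mL.
Before the 5th dose, 4 doses have been given. Superposition: Cmin = C₀·(f + f² + … + f^4).
≈ 11.000 × (0.5000 + 0.2500 + 0.1250 + 0.0625) ≈ 11.000 × 0.9375 ≈ 10.312 μg/mL.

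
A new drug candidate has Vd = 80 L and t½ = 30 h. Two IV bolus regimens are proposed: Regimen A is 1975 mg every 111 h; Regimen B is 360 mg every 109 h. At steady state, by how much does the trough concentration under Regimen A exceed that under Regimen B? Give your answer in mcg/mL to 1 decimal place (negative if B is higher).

1.7 mcg/mL

Regimen A: f = (1/2)^(111/30) ≈ 0.0769; Cmin,ss = (1975/80)·f/(1−f) ≈ 2.057 mcg/mL.
Regimen B: f = (1/2)^(109/30) ≈ 0.0806; Cmin,ss = (360/80)·f/(1−f) ≈ 0.394 mcg/mL.
Difference ≈ 2.057 − 0.394 ≈ 1.663 mcg/mL.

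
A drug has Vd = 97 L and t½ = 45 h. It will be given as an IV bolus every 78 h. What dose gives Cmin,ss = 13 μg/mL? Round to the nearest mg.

τ/t½ = 78/45 ≈ 1.7333, so f = (1/2)^(78/45) ≈ 0.300756.
Cmin,ss = (D/Vd)·f/(1−f), so D = Cmin,ss·Vd·(1−f)/f.
D = 13 × 97 × (1−f)/f ≈ 13 × 97 × 2.32495 ≈ 2931.76 mg.

2932 mg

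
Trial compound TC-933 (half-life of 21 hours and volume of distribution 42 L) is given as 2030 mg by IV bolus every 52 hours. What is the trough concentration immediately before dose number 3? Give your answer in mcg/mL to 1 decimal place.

10.2 mcg/mL

f = (1/2)^(τ/t½) = (1/2)^(52/21) ≈ 0.1797.
C₀ = D/Vd = 2030/42 ≈ 48.333 mcg/mL.
Before the 3rd dose, 2 doses have been given. Superposition: Cmin = C₀·(f + f²).
≈ 48.333 × (0.1797 + 0.0323) ≈ 48.333 × 0.2120 ≈ 10.247 mcg/mL.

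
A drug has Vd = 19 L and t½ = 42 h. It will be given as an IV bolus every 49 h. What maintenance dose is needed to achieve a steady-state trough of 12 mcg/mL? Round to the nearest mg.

284 mg

τ/t½ = 49/42 ≈ 1.1667, so f = (1/2)^(49/42) ≈ 0.445449.
Cmin,ss = (D/Vd)·f/(1−f), so D = Cmin,ss·Vd·(1−f)/f.
D = 12 × 19 × (1−f)/f ≈ 12 × 19 × 1.24493 ≈ 283.84 mg.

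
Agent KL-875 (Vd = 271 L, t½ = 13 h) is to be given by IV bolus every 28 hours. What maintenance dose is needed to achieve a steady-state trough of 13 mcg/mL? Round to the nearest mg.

12155 mg

τ/t½ = 28/13 ≈ 2.1538, so f = (1/2)^(28/13) ≈ 0.224713.
Cmin,ss = (D/Vd)·f/(1−f), so D = Cmin,ss·Vd·(1−f)/f.
D = 13 × 271 × (1−f)/f ≈ 13 × 271 × 3.45012 ≈ 12154.77 mg.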